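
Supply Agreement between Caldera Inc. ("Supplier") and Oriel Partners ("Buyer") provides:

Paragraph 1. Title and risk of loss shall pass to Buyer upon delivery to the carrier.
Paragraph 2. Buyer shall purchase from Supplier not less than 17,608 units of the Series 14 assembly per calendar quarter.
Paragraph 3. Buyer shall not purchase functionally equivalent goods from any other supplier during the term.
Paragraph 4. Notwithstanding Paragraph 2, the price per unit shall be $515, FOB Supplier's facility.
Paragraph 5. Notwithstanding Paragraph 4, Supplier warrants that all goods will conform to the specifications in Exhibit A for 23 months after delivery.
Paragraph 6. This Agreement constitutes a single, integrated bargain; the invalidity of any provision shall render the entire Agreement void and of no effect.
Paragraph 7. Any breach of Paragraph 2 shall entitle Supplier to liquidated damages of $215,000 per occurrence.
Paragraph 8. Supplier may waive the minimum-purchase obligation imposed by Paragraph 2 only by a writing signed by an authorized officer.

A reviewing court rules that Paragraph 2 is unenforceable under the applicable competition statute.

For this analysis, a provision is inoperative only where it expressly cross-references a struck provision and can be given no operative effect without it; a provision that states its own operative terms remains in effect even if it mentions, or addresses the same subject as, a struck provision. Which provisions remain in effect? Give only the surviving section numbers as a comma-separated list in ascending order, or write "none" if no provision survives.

none

Paragraph 2 is struck. The whole of Paragraph 7 is the liquidated-damages amount, defined by reference to Paragraph 2, so Paragraph 7 cannot stand once Paragraph 2 is removed. Paragraph 8 operates only by reference to Paragraph 2, so it falls with Paragraph 2. Paragraph 6 provides that the Agreement is not severable, so the invalidity of any one provision voids the entire Agreement. No provision of the Agreement survives.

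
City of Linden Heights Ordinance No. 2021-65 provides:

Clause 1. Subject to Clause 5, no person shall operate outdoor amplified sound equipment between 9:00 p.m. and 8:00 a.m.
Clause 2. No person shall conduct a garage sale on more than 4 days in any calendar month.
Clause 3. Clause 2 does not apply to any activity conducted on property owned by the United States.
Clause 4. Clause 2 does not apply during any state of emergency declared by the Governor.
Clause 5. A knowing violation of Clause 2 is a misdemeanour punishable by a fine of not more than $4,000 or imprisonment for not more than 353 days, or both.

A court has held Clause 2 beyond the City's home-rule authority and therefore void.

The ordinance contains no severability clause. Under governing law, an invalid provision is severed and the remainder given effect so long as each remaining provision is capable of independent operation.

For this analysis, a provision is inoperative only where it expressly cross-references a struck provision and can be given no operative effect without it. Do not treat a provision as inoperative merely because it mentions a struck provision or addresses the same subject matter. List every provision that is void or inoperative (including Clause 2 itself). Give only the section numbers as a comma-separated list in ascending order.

2, 3, 4, 5

Clause 2 is struck. Clause 3 operates only by reference to Clause 2, so it falls with Clause 2. Clause 4 operates only by reference to Clause 2, so it falls with Clause 2. Clause 5 merely fixes the criminal penalty for violating Clause 2; with Clause 2 gone it has nothing to operate on and falls away. Although Clause 1 refers to Clause 5, its operative terms do not depend on Clause 5, so it remains in effect. Under the stated default rule, only provisions that cannot operate independently fall away; the rest are enforced. Only Clause 1 remains in effect.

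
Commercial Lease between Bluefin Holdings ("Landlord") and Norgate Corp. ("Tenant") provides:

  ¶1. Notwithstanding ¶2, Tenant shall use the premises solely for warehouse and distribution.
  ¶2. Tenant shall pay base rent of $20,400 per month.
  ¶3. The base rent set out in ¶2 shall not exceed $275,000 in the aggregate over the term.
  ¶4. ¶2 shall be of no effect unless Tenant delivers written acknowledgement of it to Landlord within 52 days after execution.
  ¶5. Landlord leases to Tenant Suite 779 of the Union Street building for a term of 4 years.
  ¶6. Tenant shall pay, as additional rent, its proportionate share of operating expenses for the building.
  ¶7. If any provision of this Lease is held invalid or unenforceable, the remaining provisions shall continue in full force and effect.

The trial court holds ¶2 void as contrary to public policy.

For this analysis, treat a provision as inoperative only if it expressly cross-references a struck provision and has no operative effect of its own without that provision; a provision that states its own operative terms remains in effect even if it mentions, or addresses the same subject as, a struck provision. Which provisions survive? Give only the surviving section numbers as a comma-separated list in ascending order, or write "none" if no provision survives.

1, 5, 6, 7

¶2 is struck. ¶3 does nothing except set the aggregate cap on the base rent by reference to ¶2; with ¶2 gone it has no independent effect and is inoperative. ¶4 merely fixes the acknowledgement condition for ¶2; with ¶2 gone it has nothing to operate on and falls away. Although ¶1 refers to ¶2, its operative terms do not depend on ¶2, so it remains in effect. ¶7 is a severability clause and preserves every provision that can still be given independent effect. ¶1, ¶5, ¶6, and ¶7 remain in effect.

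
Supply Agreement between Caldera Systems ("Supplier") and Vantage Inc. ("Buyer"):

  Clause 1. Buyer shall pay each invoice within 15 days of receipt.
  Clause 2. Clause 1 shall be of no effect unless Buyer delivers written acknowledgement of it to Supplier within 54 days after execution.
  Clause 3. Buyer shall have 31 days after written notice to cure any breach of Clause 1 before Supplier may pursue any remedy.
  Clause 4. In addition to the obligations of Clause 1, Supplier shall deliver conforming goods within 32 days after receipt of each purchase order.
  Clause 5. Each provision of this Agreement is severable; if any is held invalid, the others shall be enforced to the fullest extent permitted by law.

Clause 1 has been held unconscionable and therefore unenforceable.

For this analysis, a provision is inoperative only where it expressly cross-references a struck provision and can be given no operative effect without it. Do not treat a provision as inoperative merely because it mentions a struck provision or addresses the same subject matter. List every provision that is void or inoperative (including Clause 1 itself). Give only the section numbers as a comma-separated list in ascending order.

Clause 1 is struck. Clause 2 operates only by reference to Clause 1, so it falls with Clause 1. The only function of Clause 3 is the cure period for breach of Clause 1, so it cannot stand once Clause 1 is removed. Clause 4 mentions Clause 1 but its own obligation stands independently of Clause 1, so Clause 4 is not affected. Clause 5 is a severability clause and preserves every provision that can still be given independent effect. The provisions still in force are Clause 4 and Clause 5.

1, 2, 3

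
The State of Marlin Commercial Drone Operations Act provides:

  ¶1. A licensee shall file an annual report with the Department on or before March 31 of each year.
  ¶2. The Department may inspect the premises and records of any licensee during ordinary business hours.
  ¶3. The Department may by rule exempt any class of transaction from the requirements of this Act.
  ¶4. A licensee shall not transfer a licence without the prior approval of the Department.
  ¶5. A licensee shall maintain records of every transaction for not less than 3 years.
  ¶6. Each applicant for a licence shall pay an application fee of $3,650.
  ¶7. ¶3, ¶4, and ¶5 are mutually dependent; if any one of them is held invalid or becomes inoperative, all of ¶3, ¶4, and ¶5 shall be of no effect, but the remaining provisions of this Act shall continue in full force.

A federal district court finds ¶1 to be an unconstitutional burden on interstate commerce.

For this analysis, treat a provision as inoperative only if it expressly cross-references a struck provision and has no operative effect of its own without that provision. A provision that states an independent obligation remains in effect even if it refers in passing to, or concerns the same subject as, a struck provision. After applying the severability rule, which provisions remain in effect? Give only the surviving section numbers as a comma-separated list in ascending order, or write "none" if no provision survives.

¶1 is struck. Nothing else in the Act is defined by reference to ¶1. ¶7 ties ¶3, ¶4, and ¶5 together, but none of those is affected here; the remaining provisions continue in force under ¶7. The provisions still in force are ¶2, ¶3, ¶4, ¶5, ¶6, and ¶7.

2, 3, 4, 5, 6, 7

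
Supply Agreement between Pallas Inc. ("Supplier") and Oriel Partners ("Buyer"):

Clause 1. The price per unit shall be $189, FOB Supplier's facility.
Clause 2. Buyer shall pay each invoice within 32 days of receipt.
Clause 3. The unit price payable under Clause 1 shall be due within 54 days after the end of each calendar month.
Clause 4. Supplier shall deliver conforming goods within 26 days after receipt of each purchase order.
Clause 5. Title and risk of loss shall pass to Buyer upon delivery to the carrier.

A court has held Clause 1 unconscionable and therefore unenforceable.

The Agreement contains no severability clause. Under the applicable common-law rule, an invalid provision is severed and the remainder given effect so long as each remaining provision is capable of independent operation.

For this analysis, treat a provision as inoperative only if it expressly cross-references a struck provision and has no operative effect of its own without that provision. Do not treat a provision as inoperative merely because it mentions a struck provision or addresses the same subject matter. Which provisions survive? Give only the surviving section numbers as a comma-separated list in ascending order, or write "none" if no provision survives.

Clause 1 is struck. The whole of Clause 3 is the payment deadline for the unit price, defined by reference to Clause 1, so Clause 3 cannot stand once Clause 1 is removed. Under the stated default rule, only provisions that cannot operate independently fall away; the rest are enforced. That leaves Clause 2, Clause 4, and Clause 5 in effect.

2, 4, 5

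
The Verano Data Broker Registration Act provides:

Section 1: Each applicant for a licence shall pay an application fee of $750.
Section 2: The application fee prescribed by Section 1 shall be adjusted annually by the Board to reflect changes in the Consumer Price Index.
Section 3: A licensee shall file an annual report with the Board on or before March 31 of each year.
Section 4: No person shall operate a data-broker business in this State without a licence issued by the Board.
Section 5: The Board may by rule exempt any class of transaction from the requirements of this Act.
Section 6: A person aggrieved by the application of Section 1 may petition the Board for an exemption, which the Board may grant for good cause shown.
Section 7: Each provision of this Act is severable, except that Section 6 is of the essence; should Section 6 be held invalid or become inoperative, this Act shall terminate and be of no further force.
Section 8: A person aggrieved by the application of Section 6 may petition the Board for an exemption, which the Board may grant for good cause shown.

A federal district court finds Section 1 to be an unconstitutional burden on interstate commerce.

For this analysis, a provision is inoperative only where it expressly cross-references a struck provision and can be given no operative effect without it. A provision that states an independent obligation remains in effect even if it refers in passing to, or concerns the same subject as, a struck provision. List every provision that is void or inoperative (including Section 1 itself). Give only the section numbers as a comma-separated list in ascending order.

Section 1 is struck. Section 2 does nothing except set the indexation of the application fee by reference to Section 1; with Section 1 gone it has no independent effect and is inoperative. Section 6 merely fixes the exemption procedure for Section 1; with Section 1 gone it has nothing to operate on and falls away. Section 8 operates only by reference to Section 6, so it falls with Section 6. Section 7 makes Section 6 an essential term, and Section 6 has been rendered inoperative by the cascade; under Section 7, the entire Act is therefore void. No provision of the Act survives.

1, 2, 3, 4, 5, 6, 7, 8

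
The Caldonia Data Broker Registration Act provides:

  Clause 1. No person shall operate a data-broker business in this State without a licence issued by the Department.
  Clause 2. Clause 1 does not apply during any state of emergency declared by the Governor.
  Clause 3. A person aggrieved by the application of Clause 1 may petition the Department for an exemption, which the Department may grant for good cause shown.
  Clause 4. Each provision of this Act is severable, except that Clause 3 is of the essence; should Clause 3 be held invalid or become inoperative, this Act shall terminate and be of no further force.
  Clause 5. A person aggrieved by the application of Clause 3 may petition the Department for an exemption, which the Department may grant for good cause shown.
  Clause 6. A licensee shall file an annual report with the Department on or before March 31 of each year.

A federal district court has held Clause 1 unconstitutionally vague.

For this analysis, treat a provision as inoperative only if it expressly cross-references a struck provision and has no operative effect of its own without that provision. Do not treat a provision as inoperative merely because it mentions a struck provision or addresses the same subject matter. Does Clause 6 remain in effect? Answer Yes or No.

Clause 1 is struck. Clause 2 operates only by reference to Clause 1, so it falls with Clause 1. Clause 3 operates only by reference to Clause 1, so it falls with Clause 1. The only function of Clause 5 is the exemption procedure for Clause 3, so it cannot stand once Clause 3 is removed. Clause 4 makes Clause 3 an essential term, and Clause 3 has been rendered inoperative by the cascade; under Clause 4, the entire Act is therefore void. No provision of the Act survives. Clause 6 is among the inoperative provisions, so the answer is no.

No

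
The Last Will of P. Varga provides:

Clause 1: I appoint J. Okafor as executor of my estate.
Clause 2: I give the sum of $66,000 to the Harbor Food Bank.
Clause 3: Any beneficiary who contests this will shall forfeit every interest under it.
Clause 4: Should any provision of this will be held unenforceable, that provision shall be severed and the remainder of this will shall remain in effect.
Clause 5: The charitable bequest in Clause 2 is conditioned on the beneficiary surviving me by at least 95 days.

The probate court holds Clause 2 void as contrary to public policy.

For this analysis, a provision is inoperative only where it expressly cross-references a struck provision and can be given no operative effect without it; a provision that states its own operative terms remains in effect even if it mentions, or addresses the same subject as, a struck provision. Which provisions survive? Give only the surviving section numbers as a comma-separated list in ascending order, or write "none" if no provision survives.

Clause 2 is struck. Clause 5 merely fixes the survivorship condition on Clause 2; with Clause 2 gone it has nothing to operate on and falls away. Clause 4 is a severability clause and preserves every provision that can still be given independent effect. The provisions still in force are Clause 1, Clause 3, and Clause 4.

1, 3, 4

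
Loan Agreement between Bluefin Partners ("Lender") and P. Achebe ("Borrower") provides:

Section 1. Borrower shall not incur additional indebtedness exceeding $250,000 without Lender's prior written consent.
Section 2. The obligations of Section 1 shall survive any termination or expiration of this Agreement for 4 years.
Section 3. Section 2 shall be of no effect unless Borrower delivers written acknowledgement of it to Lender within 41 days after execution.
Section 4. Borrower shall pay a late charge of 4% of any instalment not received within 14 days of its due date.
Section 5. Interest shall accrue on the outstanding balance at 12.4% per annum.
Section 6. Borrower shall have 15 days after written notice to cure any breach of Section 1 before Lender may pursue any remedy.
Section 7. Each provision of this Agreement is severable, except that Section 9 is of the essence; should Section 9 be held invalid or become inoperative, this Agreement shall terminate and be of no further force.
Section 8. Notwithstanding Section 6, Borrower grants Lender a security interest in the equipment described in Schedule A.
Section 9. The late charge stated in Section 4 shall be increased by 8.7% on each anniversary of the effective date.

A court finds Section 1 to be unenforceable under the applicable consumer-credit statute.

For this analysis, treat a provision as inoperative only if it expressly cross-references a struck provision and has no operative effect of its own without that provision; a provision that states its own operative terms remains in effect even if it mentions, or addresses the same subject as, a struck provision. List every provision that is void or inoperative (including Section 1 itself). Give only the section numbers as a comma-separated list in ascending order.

1, 2, 3, 6

Section 1 is struck. Section 2 has no operative effect of its own apart from Section 1 and is therefore inoperative. Section 6 has no operative effect of its own apart from Section 1 and is therefore inoperative. Section 3 has no operative effect of its own apart from Section 2 and is therefore inoperative. Although Section 8 refers to Section 6, its operative terms do not depend on Section 6, so it remains in effect. Section 7 makes Section 9 an essential term, but Section 9 is unaffected, so the severability proviso in Section 7 preserves the remaining provisions. The provisions still in force are Section 4, Section 5, Section 7, Section 8, and Section 9.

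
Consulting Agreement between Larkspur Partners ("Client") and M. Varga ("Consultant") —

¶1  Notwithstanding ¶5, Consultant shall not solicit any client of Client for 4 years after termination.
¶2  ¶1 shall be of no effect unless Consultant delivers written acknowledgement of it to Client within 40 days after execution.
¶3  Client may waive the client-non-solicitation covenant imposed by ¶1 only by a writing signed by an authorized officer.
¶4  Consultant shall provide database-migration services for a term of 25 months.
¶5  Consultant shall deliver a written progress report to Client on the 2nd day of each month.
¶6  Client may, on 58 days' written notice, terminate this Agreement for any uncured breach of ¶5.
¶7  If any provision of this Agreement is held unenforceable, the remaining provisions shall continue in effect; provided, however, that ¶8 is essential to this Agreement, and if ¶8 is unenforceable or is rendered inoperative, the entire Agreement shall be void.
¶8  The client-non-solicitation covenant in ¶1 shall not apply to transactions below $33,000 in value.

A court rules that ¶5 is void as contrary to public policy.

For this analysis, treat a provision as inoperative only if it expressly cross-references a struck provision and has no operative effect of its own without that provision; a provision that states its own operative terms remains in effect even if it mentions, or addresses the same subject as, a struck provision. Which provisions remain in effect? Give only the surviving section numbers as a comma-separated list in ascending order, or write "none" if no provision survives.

1, 2, 3, 4, 7, 8

¶5 is struck. ¶6 merely fixes the termination right for breach of ¶5; with ¶5 gone it has nothing to operate on and falls away. Although ¶1 refers to ¶5, its operative terms do not depend on ¶5, so it remains in effect. ¶7 makes ¶8 an essential term, but ¶8 is unaffected, so the severability proviso in ¶7 preserves the remaining provisions. That leaves ¶1, ¶2, ¶3, ¶4, ¶7, and ¶8 in effect.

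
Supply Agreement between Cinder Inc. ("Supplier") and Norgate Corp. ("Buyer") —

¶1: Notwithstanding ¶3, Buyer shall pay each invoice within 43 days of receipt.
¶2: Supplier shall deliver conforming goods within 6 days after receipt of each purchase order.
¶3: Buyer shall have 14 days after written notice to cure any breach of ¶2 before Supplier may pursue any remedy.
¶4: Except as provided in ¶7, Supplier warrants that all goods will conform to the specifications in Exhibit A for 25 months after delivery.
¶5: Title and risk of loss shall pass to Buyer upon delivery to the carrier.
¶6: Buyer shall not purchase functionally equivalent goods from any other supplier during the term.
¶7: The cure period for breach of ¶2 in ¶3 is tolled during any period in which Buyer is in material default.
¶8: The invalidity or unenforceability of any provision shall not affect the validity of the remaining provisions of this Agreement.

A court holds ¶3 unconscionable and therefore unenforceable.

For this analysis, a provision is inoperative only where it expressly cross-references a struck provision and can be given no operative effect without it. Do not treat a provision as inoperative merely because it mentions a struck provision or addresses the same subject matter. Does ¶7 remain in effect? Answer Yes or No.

¶3 is struck. ¶7 does nothing except set the tolling of the cure period for breach of ¶2 by reference to ¶3; with ¶3 gone it has no independent effect and is inoperative. Although ¶1 refers to ¶3, its operative terms do not depend on ¶3, so it remains in effect. ¶4 mentions ¶7 but its own obligation stands independently of ¶7, so ¶4 is not affected. Under the severability clause in ¶8, the remaining provisions continue in force. The provisions still in force are ¶1, ¶2, ¶4, ¶5, ¶6, and ¶8. ¶7 is among the inoperative provisions, so the answer is no.

No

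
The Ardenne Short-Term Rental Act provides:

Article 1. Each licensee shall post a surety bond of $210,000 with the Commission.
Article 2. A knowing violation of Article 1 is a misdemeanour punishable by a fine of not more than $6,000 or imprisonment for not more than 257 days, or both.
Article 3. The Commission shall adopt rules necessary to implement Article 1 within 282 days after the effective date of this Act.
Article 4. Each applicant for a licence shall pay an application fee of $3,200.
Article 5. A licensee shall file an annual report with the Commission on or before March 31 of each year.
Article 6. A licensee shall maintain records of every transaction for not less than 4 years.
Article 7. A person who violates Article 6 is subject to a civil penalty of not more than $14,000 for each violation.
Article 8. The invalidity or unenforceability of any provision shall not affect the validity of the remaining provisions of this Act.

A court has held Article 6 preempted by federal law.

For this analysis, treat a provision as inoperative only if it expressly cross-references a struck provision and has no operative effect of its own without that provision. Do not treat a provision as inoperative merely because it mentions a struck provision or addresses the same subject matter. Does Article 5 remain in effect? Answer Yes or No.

Yes

Article 6 is struck. Article 7 merely fixes the civil penalty for violating Article 6; with Article 6 gone it has nothing to operate on and falls away. Article 8 is a severability clause and preserves every provision that can still be given independent effect. The provisions still in force are Article 1, Article 2, Article 3, Article 4, Article 5, and Article 8. Article 5 is among the surviving provisions, so the answer is yes.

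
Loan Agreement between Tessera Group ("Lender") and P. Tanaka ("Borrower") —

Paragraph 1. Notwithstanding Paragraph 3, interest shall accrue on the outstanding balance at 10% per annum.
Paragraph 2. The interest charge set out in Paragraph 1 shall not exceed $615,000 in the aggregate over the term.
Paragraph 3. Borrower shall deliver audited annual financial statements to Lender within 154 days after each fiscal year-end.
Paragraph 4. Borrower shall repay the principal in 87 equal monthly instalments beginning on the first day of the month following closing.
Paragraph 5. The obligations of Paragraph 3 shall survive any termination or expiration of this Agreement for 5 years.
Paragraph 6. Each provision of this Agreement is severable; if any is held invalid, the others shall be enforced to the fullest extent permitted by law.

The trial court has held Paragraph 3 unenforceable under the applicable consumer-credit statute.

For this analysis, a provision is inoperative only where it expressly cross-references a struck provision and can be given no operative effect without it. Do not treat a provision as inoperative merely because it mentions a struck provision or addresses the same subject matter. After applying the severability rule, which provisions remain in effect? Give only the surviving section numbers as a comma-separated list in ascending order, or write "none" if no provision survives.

1, 2, 4, 6

Paragraph 3 is struck. Paragraph 5 operates only by reference to Paragraph 3, so it falls with Paragraph 3. Although Paragraph 1 refers to Paragraph 3, its operative terms do not depend on Paragraph 3, so it remains in effect. Under the severability clause in Paragraph 6, the remaining provisions continue in force. Paragraph 1, Paragraph 2, Paragraph 4, and Paragraph 6 remain in effect.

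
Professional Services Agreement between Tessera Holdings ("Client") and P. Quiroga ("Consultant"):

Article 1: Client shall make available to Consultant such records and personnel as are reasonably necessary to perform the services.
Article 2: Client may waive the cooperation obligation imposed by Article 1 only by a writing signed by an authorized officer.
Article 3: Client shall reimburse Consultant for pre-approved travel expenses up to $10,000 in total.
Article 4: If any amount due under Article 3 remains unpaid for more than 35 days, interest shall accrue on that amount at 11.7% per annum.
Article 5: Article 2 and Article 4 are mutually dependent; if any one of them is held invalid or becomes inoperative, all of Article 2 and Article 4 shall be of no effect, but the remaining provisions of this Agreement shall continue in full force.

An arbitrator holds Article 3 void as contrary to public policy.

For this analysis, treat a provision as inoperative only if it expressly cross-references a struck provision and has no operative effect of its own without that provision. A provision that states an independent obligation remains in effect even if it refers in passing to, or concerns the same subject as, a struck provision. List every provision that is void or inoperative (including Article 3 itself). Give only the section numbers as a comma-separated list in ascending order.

Article 3 is struck. The whole of Article 4 is the default interest on the expense reimbursement, defined by reference to Article 3, so Article 4 cannot stand once Article 3 is removed. Article 5 declares Article 2 and Article 4 mutually dependent; since one of them has fallen, all of them are of no effect. That brings down Article 2 as well. The remainder continues in force under Article 5. That leaves Article 1 and Article 5 in effect.

2, 3, 4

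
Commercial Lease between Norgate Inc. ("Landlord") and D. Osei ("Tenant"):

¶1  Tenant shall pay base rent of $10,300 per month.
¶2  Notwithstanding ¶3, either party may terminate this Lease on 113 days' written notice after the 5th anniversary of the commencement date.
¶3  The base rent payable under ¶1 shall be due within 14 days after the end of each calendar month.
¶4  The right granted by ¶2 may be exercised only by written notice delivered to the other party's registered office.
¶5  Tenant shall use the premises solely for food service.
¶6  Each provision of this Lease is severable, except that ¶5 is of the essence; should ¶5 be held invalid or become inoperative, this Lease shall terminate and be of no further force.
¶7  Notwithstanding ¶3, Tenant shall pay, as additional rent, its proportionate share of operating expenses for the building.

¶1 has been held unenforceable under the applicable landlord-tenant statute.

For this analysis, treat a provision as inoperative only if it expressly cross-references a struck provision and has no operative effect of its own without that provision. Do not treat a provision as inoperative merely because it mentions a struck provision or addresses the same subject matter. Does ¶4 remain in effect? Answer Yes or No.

Yes

¶1 is struck. ¶3 operates only by reference to ¶1, so it falls with ¶1. ¶7 mentions ¶3 but its own obligation stands independently of ¶3, so ¶7 is not affected. ¶2 mentions ¶3 but its own obligation stands independently of ¶3, so ¶2 is not affected. ¶6 makes ¶5 an essential term, but ¶5 is unaffected, so the severability proviso in ¶6 preserves the remaining provisions. ¶2, ¶4, ¶5, ¶6, and ¶7 remain in effect. ¶4 is among the surviving provisions, so the answer is yes.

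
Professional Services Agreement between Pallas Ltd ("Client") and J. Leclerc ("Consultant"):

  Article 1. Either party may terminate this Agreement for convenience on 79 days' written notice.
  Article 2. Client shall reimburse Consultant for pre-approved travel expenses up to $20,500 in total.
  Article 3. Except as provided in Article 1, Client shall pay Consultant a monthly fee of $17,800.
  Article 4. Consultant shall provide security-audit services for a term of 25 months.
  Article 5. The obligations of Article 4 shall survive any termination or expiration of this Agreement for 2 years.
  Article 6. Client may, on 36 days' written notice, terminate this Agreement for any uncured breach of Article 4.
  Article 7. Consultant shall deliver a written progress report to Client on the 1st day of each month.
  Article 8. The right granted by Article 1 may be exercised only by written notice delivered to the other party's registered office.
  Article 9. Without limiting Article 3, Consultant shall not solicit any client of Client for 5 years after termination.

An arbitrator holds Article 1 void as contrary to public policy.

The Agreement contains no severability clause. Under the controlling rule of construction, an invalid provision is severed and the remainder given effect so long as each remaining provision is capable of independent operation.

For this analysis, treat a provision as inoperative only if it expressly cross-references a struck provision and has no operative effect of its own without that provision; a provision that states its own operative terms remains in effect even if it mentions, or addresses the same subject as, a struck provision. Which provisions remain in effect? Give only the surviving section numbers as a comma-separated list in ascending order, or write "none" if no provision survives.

Article 1 is struck. Article 8 operates only by reference to Article 1, so it falls with Article 1. Although Article 3 refers to Article 1, its operative terms do not depend on Article 1, so it remains in effect. Under the stated default rule, only provisions that cannot operate independently fall away; the rest are enforced. The provisions still in force are Article 2, Article 3, Article 4, Article 5, Article 6, Article 7, and Article 9.

2, 3, 4, 5, 6, 7, 9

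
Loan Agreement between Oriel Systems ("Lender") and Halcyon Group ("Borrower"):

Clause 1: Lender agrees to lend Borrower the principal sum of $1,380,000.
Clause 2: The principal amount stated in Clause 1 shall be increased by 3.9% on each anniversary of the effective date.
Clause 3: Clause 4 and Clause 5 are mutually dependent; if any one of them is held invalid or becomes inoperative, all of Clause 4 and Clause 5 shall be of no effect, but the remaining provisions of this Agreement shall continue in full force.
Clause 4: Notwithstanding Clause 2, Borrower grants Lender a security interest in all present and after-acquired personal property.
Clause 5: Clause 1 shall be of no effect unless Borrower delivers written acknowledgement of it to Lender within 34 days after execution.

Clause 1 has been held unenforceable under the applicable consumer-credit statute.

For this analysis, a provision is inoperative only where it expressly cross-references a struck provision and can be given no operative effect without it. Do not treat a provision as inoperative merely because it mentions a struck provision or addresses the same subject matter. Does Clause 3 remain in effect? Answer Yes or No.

Clause 1 is struck. Clause 2 does nothing except set the escalation of the principal amount by reference to Clause 1; with Clause 1 gone it has no independent effect and is inoperative. The only function of Clause 5 is the acknowledgement condition for Clause 1, so it cannot stand once Clause 1 is removed. Clause 3 declares Clause 4 and Clause 5 mutually dependent; since one of them has fallen, all of them are of no effect. That brings down Clause 4 as well. The remainder continues in force under Clause 3. Only Clause 3 remains in effect. Clause 3 is among the surviving provisions, so the answer is yes.

Yes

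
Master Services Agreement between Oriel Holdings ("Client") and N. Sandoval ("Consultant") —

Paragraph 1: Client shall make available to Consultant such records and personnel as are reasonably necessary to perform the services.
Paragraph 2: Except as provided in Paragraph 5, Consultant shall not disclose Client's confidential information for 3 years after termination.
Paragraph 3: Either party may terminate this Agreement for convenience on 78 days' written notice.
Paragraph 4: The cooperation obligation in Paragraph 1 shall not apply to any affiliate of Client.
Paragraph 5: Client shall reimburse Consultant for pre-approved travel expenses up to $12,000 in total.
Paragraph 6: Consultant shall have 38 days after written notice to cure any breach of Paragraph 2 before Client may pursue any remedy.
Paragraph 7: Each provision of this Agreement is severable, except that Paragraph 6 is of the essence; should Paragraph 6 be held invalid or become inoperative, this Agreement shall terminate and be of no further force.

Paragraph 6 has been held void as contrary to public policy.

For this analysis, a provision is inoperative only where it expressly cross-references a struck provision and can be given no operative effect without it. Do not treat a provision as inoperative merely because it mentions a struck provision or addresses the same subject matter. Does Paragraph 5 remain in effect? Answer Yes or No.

Paragraph 6 is struck. Nothing else in the Agreement is defined by reference to Paragraph 6. Paragraph 7 makes Paragraph 6 an essential term, and Paragraph 6 is the provision held invalid; under Paragraph 7, the entire Agreement is therefore void. No provision of the Agreement survives. Paragraph 5 is among the inoperative provisions, so the answer is no.

No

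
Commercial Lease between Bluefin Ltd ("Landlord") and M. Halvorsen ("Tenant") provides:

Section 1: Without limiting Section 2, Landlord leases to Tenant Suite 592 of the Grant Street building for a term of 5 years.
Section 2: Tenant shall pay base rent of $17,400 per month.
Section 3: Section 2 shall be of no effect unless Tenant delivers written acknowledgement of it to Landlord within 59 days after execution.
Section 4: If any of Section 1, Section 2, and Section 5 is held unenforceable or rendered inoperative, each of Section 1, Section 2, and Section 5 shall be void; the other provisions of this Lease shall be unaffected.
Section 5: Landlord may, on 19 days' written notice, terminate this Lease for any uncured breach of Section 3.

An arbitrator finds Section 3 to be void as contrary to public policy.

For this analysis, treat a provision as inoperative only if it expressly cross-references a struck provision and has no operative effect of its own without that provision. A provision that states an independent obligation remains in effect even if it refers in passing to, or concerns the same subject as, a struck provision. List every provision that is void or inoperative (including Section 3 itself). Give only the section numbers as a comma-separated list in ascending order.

Section 3 is struck. Section 5 merely fixes the termination right for breach of Section 3; with Section 3 gone it has nothing to operate on and falls away. Section 4 declares Section 1, Section 2, and Section 5 mutually dependent; since one of them has fallen, all of them are of no effect. That brings down Section 1 and Section 2 as well. The remainder continues in force under Section 4. Only Section 4 remains in effect.

1, 2, 3, 5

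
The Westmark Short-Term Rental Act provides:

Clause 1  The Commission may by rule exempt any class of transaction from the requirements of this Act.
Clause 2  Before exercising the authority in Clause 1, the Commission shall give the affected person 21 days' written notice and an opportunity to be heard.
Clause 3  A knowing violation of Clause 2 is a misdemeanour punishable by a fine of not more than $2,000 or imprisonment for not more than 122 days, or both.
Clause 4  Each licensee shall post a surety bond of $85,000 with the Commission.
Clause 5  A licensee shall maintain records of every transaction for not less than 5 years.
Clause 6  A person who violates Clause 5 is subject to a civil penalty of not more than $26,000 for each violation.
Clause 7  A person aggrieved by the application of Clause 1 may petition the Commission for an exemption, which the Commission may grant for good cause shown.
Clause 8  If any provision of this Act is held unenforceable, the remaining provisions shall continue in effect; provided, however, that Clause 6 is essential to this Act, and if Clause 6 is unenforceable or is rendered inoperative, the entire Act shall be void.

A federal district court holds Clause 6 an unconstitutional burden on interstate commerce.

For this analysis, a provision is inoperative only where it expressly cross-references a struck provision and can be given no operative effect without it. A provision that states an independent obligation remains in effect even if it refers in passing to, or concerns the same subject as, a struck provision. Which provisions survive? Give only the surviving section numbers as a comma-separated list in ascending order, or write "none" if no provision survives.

none

Clause 6 is struck. No other provision's operative terms depend on Clause 6. Clause 8 makes Clause 6 an essential term, and Clause 6 is the provision held invalid; under Clause 8, the entire Act is therefore void. No provision of the Act survives.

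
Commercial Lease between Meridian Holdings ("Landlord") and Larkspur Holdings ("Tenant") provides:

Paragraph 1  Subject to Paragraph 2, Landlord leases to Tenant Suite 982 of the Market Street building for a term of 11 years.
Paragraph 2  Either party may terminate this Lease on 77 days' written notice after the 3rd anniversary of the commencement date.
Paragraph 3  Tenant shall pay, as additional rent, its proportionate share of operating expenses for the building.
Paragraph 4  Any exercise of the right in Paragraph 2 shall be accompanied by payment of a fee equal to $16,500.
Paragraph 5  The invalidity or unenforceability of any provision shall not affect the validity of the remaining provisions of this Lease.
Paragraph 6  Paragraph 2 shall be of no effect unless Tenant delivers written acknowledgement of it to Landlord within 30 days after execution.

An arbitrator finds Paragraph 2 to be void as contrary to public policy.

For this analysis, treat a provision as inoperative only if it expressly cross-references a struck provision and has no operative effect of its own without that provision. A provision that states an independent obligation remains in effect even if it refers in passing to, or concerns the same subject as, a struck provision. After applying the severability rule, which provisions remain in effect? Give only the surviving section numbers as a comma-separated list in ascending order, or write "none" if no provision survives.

Paragraph 2 is struck. Paragraph 4 has no operative effect of its own apart from Paragraph 2 and is therefore inoperative. The only function of Paragraph 6 is the acknowledgement condition for Paragraph 2, so it cannot stand once Paragraph 2 is removed. Paragraph 1 mentions Paragraph 2 but its own obligation stands independently of Paragraph 2, so Paragraph 1 is not affected. Under the severability clause in Paragraph 5, the remaining provisions continue in force. That leaves Paragraph 1, Paragraph 3, and Paragraph 5 in effect.

1, 3, 5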